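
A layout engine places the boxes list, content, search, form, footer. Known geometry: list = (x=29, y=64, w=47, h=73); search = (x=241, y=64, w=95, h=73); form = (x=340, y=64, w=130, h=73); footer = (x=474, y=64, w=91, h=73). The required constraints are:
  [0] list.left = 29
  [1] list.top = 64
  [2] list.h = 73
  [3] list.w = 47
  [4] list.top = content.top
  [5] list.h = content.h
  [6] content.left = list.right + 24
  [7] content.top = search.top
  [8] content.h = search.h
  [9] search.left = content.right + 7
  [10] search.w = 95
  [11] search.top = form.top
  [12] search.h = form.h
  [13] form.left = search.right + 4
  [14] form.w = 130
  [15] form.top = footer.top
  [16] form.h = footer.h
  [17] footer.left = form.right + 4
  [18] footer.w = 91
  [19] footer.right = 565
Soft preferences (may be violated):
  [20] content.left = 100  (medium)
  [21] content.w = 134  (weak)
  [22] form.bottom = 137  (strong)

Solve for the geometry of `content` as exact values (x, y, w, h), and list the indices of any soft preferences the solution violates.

content = (x=100, y=64, w=134, h=73)
violated soft preferences: none

1. content.y = 64  [list.top = content.top]
2. content.h = 73  [list.h = content.h]
3. content.x = 100  [content.left = list.right + 24]
4. content.w = 134  [search.left = content.right + 7]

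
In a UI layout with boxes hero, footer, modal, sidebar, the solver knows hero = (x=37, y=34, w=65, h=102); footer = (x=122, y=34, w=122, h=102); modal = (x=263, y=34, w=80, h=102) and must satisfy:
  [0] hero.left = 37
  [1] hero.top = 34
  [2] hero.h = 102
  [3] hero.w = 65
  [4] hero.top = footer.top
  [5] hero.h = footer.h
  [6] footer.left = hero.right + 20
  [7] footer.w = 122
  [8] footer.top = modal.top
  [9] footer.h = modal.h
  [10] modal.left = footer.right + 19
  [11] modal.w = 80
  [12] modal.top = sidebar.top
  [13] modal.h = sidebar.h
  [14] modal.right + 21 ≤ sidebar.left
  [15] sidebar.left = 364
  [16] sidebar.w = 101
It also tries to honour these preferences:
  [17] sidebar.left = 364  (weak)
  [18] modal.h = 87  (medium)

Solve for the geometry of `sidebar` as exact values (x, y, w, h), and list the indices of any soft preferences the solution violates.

1. sidebar.y = 34  [modal.top = sidebar.top]
2. sidebar.h = 102  [modal.h = sidebar.h]
3. sidebar.x = 364  [sidebar.left = 364]
4. sidebar.w = 101  [sidebar.w = 101]

sidebar = (x=364, y=34, w=101, h=102)
violated soft preferences: 18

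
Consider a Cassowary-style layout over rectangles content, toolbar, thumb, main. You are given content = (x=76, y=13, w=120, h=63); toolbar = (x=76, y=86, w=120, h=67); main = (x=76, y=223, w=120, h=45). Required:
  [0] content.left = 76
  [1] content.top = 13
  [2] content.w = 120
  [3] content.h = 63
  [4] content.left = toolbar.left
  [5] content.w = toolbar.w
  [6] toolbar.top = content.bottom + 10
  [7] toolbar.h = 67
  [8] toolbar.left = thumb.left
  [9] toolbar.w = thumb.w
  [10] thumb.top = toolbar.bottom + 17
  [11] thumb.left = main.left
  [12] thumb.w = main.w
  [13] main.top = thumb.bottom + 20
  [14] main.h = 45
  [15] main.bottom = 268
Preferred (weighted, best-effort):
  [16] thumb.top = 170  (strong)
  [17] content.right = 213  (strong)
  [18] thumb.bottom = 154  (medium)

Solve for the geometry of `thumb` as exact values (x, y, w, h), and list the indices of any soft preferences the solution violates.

1. thumb.x = 76  [toolbar.left = thumb.left]
2. thumb.w = 120  [toolbar.w = thumb.w]
3. thumb.y = 170  [thumb.top = toolbar.bottom + 17]
4. thumb.h = 33  [main.top = thumb.bottom + 20]

thumb = (x=76, y=170, w=120, h=33)
violated soft preferences: 17, 18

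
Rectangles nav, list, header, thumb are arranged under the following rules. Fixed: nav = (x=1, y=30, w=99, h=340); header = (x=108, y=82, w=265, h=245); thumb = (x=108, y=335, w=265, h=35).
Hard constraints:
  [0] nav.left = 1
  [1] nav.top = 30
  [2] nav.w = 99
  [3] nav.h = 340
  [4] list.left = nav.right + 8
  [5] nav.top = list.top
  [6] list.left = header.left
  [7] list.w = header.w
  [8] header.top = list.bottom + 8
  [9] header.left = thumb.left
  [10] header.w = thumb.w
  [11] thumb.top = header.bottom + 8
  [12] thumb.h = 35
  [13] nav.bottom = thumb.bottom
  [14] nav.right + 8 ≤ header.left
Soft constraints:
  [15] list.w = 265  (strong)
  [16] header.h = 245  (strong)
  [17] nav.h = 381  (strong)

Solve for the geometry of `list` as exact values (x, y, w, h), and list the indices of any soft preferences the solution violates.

1. list.x = 108  [list.left = nav.right + 8]
2. list.y = 30  [nav.top = list.top]
3. list.w = 265  [list.w = header.w]
4. list.h = 44  [header.top = list.bottom + 8]

list = (x=108, y=30, w=265, h=44)
violated soft preferences: 17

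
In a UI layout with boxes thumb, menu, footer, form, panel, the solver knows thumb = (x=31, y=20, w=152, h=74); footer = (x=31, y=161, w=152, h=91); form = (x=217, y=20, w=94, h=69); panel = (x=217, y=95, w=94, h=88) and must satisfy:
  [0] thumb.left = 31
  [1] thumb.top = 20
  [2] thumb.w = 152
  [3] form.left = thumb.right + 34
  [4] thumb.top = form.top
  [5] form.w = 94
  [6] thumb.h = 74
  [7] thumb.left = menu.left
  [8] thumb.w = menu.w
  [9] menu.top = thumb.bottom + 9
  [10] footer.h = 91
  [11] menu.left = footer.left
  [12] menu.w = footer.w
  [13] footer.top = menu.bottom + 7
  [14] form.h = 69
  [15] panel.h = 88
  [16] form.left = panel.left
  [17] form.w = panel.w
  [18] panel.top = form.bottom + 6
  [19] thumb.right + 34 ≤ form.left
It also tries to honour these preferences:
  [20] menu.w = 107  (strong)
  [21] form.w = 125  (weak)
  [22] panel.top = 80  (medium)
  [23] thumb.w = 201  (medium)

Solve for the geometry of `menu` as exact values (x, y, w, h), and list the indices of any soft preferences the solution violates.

1. menu.x = 31  [thumb.left = menu.left]
2. menu.w = 152  [thumb.w = menu.w]
3. menu.y = 103  [menu.top = thumb.bottom + 9]
4. menu.h = 51  [footer.top = menu.bottom + 7]

menu = (x=31, y=103, w=152, h=51)
violated soft preferences: 20, 21, 22, 23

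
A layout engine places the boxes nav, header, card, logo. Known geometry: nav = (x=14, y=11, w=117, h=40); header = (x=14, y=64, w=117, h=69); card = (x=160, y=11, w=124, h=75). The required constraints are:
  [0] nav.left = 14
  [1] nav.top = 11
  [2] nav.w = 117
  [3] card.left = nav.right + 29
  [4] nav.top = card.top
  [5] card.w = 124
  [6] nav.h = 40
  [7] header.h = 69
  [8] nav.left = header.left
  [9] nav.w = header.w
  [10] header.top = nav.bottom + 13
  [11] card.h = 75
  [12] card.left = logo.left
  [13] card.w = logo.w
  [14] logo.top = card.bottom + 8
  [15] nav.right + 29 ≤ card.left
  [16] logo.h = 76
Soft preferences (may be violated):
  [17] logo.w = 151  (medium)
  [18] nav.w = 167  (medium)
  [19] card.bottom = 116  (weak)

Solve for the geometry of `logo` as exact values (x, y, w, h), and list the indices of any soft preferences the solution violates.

1. logo.x = 160  [card.left = logo.left]
2. logo.w = 124  [card.w = logo.w]
3. logo.y = 94  [logo.top = card.bottom + 8]
4. logo.h = 76  [logo.h = 76]

logo = (x=160, y=94, w=124, h=76)
violated soft preferences: 17, 18, 19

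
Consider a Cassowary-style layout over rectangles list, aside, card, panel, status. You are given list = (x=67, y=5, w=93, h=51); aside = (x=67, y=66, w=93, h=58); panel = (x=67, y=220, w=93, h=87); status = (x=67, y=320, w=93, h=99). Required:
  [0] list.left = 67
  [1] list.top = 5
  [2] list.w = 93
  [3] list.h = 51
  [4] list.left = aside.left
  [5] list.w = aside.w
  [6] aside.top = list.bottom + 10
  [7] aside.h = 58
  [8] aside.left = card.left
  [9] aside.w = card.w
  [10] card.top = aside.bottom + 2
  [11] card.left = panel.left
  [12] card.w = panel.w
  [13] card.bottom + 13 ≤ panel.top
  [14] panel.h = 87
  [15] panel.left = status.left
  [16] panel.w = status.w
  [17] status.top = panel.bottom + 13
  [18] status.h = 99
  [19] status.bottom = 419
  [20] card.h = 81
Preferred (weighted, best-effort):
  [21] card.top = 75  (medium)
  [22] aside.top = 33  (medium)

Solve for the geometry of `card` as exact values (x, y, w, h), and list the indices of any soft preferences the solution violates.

1. card.x = 67  [aside.left = card.left]
2. card.w = 93  [aside.w = card.w]
3. card.y = 126  [card.top = aside.bottom + 2]
4. card.h = 81  [card.h = 81]

card = (x=67, y=126, w=93, h=81)
violated soft preferences: 21, 22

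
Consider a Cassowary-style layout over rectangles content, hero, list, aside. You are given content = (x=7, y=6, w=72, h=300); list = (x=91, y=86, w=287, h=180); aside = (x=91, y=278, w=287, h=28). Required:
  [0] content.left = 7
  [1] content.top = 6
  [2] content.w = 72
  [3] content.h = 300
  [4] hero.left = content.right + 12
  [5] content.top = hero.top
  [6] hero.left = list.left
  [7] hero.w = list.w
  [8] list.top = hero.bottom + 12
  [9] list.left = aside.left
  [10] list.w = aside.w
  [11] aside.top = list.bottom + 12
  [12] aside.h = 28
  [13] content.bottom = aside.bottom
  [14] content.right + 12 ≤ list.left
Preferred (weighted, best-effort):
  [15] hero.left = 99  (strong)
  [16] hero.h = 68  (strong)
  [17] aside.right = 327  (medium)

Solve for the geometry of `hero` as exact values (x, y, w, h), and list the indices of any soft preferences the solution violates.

hero = (x=91, y=6, w=287, h=68)
violated soft preferences: 15, 17

1. hero.x = 91  [hero.left = content.right + 12]
2. hero.y = 6  [content.top = hero.top]
3. hero.w = 287  [hero.w = list.w]
4. hero.h = 68  [list.top = hero.bottom + 12]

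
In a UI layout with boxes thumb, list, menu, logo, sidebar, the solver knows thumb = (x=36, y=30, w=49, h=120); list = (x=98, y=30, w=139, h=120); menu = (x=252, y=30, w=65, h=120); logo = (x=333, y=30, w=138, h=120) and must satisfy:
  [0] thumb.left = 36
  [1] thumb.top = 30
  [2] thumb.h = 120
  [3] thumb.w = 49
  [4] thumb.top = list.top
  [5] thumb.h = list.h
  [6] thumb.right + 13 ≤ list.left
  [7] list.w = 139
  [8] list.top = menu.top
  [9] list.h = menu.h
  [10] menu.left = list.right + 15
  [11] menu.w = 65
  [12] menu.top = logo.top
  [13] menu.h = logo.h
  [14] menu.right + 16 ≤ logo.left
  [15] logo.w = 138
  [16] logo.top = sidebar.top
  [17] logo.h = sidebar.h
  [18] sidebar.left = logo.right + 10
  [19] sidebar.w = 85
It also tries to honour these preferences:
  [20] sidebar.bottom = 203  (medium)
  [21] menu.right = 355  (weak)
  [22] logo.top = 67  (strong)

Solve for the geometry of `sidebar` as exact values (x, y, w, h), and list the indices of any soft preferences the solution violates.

sidebar = (x=481, y=30, w=85, h=120)
violated soft preferences: 20, 21, 22

1. sidebar.y = 30  [logo.top = sidebar.top]
2. sidebar.h = 120  [logo.h = sidebar.h]
3. sidebar.x = 481  [sidebar.left = logo.right + 10]
4. sidebar.w = 85  [sidebar.w = 85]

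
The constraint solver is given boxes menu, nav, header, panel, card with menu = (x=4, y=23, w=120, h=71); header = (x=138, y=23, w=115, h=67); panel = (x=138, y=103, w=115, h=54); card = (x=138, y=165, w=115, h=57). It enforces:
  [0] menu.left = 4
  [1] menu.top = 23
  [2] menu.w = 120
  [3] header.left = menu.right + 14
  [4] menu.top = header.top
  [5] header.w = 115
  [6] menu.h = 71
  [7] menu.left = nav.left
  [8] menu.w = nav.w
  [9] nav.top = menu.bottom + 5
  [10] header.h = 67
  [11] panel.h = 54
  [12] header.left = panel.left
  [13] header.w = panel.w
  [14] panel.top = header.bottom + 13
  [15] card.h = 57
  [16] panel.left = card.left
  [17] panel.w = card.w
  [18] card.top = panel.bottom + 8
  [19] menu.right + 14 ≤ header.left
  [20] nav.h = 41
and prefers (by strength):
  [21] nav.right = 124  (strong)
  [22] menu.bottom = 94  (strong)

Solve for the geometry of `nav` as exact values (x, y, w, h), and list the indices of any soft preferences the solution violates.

1. nav.x = 4  [menu.left = nav.left]
2. nav.w = 120  [menu.w = nav.w]
3. nav.y = 99  [nav.top = menu.bottom + 5]
4. nav.h = 41  [nav.h = 41]

nav = (x=4, y=99, w=120, h=41)
violated soft preferences: none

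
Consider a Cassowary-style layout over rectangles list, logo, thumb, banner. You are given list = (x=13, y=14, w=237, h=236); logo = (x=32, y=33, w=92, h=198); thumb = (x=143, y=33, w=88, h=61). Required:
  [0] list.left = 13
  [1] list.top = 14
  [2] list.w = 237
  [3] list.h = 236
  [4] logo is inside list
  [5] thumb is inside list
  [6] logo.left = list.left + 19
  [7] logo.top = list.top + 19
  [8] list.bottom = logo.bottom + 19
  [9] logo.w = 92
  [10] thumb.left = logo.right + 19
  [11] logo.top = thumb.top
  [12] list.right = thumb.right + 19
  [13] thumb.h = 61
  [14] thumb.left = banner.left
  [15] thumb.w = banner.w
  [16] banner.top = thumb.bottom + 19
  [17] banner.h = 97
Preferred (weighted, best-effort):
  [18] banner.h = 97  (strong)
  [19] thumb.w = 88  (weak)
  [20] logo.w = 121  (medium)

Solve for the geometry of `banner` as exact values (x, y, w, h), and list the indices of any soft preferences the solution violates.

banner = (x=143, y=113, w=88, h=97)
violated soft preferences: 20

1. banner.x = 143  [thumb.left = banner.left]
2. banner.w = 88  [thumb.w = banner.w]
3. banner.y = 113  [banner.top = thumb.bottom + 19]
4. banner.h = 97  [banner.h = 97]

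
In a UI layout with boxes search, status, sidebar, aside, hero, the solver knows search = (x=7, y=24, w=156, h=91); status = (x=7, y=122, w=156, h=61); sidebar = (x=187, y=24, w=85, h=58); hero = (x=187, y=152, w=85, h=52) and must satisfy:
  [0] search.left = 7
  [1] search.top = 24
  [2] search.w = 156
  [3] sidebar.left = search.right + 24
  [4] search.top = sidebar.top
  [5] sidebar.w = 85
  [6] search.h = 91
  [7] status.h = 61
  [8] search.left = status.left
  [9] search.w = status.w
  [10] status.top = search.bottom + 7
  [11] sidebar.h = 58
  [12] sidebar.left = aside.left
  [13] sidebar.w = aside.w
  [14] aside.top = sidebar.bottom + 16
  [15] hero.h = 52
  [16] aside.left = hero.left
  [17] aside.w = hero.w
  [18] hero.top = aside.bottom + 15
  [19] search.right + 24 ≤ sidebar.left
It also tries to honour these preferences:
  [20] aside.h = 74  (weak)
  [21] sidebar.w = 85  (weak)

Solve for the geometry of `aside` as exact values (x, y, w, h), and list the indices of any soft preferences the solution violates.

aside = (x=187, y=98, w=85, h=39)
violated soft preferences: 20

1. aside.x = 187  [sidebar.left = aside.left]
2. aside.w = 85  [sidebar.w = aside.w]
3. aside.y = 98  [aside.top = sidebar.bottom + 16]
4. aside.h = 39  [hero.top = aside.bottom + 15]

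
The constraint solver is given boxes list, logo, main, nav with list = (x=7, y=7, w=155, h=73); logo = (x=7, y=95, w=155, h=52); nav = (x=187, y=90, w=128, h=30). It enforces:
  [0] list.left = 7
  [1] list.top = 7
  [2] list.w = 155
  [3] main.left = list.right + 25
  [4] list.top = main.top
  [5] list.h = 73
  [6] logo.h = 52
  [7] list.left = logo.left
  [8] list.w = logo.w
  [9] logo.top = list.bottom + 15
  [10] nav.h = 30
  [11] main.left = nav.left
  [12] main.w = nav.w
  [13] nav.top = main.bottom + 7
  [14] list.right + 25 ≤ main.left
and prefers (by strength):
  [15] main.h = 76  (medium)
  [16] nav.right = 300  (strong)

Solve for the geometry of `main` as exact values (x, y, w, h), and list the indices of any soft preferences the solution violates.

1. main.x = 187  [main.left = list.right + 25]
2. main.y = 7  [list.top = main.top]
3. main.w = 128  [main.w = nav.w]
4. main.h = 76  [nav.top = main.bottom + 7]

main = (x=187, y=7, w=128, h=76)
violated soft preferences: 16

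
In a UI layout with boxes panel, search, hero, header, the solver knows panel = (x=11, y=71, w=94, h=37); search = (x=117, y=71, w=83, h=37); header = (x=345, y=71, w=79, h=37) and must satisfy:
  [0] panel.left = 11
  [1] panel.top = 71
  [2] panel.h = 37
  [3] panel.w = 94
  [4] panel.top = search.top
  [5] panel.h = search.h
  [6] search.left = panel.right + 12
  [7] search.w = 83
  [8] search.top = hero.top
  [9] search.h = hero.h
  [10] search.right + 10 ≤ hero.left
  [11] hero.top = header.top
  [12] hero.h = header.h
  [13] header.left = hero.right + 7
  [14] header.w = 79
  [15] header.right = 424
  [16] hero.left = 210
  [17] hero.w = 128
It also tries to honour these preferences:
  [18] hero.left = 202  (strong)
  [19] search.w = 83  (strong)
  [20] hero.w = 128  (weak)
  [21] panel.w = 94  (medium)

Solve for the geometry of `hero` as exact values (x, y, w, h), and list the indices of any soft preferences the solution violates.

1. hero.y = 71  [search.top = hero.top]
2. hero.h = 37  [search.h = hero.h]
3. hero.x = 210  [hero.left = 210]
4. hero.w = 128  [hero.w = 128]

hero = (x=210, y=71, w=128, h=37)
violated soft preferences: 18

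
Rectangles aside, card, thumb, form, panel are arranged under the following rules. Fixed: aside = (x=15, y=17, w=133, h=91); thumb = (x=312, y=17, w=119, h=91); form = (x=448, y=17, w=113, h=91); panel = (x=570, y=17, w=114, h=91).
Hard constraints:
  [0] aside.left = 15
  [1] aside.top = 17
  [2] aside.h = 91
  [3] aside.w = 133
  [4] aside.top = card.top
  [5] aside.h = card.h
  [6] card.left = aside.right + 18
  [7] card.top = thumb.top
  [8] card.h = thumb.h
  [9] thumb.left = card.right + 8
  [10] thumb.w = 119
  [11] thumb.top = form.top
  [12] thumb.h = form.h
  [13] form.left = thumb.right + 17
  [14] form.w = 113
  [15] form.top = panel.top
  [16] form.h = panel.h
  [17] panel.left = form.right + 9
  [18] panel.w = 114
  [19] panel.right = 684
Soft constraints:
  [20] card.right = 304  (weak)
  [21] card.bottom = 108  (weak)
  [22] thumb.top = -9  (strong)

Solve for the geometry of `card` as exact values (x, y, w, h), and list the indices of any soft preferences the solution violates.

1. card.y = 17  [aside.top = card.top]
2. card.h = 91  [aside.h = card.h]
3. card.x = 166  [card.left = aside.right + 18]
4. card.w = 138  [thumb.left = card.right + 8]

card = (x=166, y=17, w=138, h=91)
violated soft preferences: 22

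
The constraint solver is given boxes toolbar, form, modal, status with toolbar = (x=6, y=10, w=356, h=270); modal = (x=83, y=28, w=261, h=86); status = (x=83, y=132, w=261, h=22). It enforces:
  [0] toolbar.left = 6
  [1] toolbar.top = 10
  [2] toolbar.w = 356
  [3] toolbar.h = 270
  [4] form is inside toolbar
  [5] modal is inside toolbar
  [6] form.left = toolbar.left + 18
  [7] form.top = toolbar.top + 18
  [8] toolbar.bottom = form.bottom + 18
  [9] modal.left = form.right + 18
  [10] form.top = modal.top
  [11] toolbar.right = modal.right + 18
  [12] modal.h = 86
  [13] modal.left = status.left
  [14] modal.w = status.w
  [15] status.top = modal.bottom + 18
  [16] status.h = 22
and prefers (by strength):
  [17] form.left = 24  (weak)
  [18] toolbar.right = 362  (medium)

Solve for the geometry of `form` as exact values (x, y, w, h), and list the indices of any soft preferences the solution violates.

form = (x=24, y=28, w=41, h=234)
violated soft preferences: none

1. form.x = 24  [form.left = toolbar.left + 18]
2. form.y = 28  [form.top = toolbar.top + 18]
3. form.h = 234  [toolbar.bottom = form.bottom + 18]
4. form.w = 41  [modal.left = form.right + 18]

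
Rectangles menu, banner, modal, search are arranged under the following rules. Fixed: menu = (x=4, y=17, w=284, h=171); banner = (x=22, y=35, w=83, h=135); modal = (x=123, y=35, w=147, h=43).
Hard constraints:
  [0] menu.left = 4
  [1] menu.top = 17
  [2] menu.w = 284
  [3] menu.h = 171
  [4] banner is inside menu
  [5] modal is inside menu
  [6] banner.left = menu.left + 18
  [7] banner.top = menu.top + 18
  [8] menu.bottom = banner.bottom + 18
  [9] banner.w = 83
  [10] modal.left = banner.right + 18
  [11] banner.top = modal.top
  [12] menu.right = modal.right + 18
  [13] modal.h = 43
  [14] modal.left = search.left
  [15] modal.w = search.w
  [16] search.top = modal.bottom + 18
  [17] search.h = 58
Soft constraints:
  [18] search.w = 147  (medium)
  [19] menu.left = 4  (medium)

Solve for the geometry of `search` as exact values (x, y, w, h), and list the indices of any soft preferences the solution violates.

search = (x=123, y=96, w=147, h=58)
violated soft preferences: none

1. search.x = 123  [modal.left = search.left]
2. search.w = 147  [modal.w = search.w]
3. search.y = 96  [search.top = modal.bottom + 18]
4. search.h = 58  [search.h = 58]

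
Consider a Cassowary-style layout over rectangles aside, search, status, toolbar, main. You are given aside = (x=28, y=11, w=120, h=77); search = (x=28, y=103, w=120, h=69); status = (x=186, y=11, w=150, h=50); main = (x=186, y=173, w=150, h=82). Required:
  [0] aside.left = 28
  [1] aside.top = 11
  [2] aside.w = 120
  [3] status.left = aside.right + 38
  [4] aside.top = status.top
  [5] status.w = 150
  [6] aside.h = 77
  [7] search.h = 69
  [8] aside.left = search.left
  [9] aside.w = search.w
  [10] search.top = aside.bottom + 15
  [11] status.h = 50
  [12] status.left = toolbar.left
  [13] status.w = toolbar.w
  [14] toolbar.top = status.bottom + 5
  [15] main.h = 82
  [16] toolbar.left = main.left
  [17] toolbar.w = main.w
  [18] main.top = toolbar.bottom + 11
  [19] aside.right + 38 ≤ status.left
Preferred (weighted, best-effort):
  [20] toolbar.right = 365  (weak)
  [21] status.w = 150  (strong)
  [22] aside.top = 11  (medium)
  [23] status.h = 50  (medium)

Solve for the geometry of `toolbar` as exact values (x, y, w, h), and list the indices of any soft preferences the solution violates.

1. toolbar.x = 186  [status.left = toolbar.left]
2. toolbar.w = 150  [status.w = toolbar.w]
3. toolbar.y = 66  [toolbar.top = status.bottom + 5]
4. toolbar.h = 96  [main.top = toolbar.bottom + 11]

toolbar = (x=186, y=66, w=150, h=96)
violated soft preferences: 20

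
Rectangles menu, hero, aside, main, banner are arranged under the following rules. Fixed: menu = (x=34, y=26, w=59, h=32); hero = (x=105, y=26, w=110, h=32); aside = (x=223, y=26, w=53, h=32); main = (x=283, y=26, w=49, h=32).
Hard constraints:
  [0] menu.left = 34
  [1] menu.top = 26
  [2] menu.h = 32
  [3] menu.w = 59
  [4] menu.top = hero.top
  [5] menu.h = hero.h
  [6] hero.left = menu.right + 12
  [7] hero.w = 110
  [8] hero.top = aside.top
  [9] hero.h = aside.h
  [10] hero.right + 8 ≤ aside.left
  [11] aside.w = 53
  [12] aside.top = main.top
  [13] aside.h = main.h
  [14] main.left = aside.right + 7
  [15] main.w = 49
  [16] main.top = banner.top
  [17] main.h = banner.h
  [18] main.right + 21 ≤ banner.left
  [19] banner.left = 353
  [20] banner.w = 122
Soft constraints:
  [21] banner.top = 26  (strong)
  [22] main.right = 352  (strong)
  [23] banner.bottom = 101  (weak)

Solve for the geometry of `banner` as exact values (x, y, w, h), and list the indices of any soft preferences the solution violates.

1. banner.y = 26  [main.top = banner.top]
2. banner.h = 32  [main.h = banner.h]
3. banner.x = 353  [banner.left = 353]
4. banner.w = 122  [banner.w = 122]

banner = (x=353, y=26, w=122, h=32)
violated soft preferences: 22, 23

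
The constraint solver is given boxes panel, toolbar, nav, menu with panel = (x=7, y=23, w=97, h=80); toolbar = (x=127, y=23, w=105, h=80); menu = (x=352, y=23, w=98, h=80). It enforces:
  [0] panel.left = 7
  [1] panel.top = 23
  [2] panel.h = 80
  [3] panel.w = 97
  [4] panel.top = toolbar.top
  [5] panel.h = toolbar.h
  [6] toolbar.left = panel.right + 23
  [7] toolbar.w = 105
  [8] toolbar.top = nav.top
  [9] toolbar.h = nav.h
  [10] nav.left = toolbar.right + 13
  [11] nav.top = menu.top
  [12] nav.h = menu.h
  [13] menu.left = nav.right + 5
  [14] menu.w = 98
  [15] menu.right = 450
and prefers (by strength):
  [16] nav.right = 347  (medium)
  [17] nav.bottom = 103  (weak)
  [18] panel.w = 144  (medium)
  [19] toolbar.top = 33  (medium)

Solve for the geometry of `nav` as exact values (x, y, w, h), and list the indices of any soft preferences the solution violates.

nav = (x=245, y=23, w=102, h=80)
violated soft preferences: 18, 19

1. nav.y = 23  [toolbar.top = nav.top]
2. nav.h = 80  [toolbar.h = nav.h]
3. nav.x = 245  [nav.left = toolbar.right + 13]
4. nav.w = 102  [menu.left = nav.right + 5]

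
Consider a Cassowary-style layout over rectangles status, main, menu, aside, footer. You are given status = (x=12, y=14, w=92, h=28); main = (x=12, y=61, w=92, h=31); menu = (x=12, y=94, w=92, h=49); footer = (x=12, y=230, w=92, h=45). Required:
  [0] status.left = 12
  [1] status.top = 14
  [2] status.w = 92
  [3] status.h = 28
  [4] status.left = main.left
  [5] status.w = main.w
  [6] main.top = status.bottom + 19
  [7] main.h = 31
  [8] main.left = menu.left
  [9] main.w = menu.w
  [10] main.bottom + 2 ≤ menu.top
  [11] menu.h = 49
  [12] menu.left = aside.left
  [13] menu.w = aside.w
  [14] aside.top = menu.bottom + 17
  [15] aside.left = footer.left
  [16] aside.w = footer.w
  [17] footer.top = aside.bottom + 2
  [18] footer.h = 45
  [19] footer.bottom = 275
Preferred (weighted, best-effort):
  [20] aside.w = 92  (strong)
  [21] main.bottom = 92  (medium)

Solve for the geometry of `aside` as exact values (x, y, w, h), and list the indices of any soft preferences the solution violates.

aside = (x=12, y=160, w=92, h=68)
violated soft preferences: none

1. aside.x = 12  [menu.left = aside.left]
2. aside.w = 92  [menu.w = aside.w]
3. aside.y = 160  [aside.top = menu.bottom + 17]
4. aside.h = 68  [footer.top = aside.bottom + 2]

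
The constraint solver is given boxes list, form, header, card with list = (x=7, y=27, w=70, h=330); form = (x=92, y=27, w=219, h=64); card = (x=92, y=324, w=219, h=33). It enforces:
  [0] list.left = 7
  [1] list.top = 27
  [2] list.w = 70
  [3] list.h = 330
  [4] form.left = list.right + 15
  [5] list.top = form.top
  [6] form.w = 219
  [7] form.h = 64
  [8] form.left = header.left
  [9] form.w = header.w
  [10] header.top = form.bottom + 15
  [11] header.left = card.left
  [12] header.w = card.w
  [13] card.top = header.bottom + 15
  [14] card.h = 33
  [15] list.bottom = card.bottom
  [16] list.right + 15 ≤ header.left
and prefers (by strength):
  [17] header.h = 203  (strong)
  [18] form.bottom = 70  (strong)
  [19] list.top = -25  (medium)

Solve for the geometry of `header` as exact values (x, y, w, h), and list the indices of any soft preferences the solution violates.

1. header.x = 92  [form.left = header.left]
2. header.w = 219  [form.w = header.w]
3. header.y = 106  [header.top = form.bottom + 15]
4. header.h = 203  [card.top = header.bottom + 15]

header = (x=92, y=106, w=219, h=203)
violated soft preferences: 18, 19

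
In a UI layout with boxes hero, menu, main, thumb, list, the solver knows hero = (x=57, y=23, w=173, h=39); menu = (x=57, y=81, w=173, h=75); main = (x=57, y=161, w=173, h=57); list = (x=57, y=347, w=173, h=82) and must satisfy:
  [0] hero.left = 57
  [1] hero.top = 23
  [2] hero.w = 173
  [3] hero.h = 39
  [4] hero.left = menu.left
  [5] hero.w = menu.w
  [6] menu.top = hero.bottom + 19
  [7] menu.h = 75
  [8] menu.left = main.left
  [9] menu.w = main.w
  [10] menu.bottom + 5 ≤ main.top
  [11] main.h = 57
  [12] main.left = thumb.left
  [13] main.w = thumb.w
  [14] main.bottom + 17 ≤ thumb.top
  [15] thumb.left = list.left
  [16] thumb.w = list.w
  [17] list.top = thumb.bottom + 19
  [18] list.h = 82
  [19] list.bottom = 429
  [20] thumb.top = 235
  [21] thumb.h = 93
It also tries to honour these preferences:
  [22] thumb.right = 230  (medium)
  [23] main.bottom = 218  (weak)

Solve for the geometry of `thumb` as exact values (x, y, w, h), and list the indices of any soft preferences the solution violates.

thumb = (x=57, y=235, w=173, h=93)
violated soft preferences: none

1. thumb.x = 57  [main.left = thumb.left]
2. thumb.w = 173  [main.w = thumb.w]
3. thumb.y = 235  [thumb.top = 235]
4. thumb.h = 93  [thumb.h = 93]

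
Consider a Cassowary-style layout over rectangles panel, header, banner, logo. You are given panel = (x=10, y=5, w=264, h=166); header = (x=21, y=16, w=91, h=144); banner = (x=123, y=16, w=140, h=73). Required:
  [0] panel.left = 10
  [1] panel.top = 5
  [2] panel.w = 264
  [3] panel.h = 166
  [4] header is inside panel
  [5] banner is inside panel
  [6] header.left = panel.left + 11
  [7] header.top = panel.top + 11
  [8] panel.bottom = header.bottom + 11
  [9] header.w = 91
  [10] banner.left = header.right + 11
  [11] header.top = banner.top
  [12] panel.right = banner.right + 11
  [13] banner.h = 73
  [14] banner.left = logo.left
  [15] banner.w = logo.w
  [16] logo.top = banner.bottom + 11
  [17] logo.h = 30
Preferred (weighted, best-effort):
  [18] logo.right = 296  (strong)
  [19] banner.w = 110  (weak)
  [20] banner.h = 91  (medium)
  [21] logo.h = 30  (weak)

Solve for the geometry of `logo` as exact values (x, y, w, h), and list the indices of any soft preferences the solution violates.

1. logo.x = 123  [banner.left = logo.left]
2. logo.w = 140  [banner.w = logo.w]
3. logo.y = 100  [logo.top = banner.bottom + 11]
4. logo.h = 30  [logo.h = 30]

logo = (x=123, y=100, w=140, h=30)
violated soft preferences: 18, 19, 20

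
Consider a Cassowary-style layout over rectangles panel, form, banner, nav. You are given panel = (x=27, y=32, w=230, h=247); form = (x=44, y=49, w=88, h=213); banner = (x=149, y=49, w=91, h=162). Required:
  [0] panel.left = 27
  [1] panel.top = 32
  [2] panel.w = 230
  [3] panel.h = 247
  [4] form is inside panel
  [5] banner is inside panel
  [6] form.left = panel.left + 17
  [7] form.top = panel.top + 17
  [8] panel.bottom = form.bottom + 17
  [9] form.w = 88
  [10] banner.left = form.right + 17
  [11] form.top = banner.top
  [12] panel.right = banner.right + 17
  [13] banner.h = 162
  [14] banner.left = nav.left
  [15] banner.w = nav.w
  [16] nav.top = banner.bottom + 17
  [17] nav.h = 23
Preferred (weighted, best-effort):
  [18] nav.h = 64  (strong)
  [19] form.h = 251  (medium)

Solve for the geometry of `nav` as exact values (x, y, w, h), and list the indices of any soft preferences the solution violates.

nav = (x=149, y=228, w=91, h=23)
violated soft preferences: 18, 19

1. nav.x = 149  [banner.left = nav.left]
2. nav.w = 91  [banner.w = nav.w]
3. nav.y = 228  [nav.top = banner.bottom + 17]
4. nav.h = 23  [nav.h = 23]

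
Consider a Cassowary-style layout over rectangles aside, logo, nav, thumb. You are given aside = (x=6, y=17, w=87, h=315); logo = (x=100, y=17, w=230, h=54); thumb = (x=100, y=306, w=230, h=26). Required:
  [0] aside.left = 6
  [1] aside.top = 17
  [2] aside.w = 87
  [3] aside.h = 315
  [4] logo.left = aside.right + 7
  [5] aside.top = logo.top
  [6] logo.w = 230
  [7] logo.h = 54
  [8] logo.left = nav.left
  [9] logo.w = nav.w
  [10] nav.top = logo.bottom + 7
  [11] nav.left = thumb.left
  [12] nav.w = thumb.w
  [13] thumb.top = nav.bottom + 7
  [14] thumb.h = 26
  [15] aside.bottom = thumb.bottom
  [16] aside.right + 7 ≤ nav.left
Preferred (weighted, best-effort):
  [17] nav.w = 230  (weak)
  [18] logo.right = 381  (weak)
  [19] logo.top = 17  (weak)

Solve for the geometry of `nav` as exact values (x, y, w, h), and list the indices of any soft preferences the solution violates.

1. nav.x = 100  [logo.left = nav.left]
2. nav.w = 230  [logo.w = nav.w]
3. nav.y = 78  [nav.top = logo.bottom + 7]
4. nav.h = 221  [thumb.top = nav.bottom + 7]

nav = (x=100, y=78, w=230, h=221)
violated soft preferences: 18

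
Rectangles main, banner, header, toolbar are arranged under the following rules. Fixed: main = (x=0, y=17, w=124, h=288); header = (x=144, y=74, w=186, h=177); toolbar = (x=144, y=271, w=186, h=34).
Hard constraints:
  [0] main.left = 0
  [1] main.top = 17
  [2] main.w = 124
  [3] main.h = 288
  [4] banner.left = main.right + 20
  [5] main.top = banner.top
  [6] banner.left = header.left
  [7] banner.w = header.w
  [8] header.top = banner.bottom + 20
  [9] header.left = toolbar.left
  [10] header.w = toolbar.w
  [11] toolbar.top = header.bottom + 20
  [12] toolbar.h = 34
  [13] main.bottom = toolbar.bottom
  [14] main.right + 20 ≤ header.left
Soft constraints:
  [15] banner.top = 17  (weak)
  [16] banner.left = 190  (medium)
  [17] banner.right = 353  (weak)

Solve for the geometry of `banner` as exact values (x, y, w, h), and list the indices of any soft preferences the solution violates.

1. banner.x = 144  [banner.left = main.right + 20]
2. banner.y = 17  [main.top = banner.top]
3. banner.w = 186  [banner.w = header.w]
4. banner.h = 37  [header.top = banner.bottom + 20]

banner = (x=144, y=17, w=186, h=37)
violated soft preferences: 16, 17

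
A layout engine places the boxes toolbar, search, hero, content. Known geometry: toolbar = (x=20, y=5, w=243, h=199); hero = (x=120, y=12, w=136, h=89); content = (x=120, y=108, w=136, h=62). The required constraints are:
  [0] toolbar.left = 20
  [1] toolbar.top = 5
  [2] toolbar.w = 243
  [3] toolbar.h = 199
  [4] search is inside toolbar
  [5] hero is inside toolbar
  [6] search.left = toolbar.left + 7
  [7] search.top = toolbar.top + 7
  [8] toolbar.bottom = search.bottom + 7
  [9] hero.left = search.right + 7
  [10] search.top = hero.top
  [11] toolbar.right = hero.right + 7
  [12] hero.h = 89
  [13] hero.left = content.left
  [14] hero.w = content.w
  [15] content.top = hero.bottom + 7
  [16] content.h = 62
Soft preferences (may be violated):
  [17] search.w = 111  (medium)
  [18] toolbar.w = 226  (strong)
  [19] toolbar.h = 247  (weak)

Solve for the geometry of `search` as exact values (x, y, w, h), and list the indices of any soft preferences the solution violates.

1. search.x = 27  [search.left = toolbar.left + 7]
2. search.y = 12  [search.top = toolbar.top + 7]
3. search.h = 185  [toolbar.bottom = search.bottom + 7]
4. search.w = 86  [hero.left = search.right + 7]

search = (x=27, y=12, w=86, h=185)
violated soft preferences: 17, 18, 19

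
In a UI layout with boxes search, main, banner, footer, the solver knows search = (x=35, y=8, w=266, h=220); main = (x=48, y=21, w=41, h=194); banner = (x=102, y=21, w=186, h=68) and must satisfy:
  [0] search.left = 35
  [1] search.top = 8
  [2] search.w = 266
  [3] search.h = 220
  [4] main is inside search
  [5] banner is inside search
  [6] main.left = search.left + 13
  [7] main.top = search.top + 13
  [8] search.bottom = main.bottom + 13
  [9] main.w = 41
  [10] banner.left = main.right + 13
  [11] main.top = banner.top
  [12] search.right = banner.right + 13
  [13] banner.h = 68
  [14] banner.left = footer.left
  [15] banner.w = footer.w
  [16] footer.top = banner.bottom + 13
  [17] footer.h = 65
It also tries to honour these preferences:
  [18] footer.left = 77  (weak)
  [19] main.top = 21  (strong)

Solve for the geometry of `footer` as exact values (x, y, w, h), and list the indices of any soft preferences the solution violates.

1. footer.x = 102  [banner.left = footer.left]
2. footer.w = 186  [banner.w = footer.w]
3. footer.y = 102  [footer.top = banner.bottom + 13]
4. footer.h = 65  [footer.h = 65]

footer = (x=102, y=102, w=186, h=65)
violated soft preferences: 18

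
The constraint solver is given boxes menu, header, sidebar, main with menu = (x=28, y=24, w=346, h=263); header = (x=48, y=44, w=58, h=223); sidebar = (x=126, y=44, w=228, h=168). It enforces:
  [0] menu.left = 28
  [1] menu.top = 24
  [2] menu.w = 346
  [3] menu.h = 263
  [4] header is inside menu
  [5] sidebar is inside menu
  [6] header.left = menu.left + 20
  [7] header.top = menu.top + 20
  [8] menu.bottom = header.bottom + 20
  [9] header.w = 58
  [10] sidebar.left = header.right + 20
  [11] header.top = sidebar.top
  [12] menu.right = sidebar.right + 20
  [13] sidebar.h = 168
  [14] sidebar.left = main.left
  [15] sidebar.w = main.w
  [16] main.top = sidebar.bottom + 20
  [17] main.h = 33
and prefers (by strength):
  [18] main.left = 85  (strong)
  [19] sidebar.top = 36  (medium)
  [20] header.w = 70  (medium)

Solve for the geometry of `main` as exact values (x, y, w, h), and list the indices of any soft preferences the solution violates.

1. main.x = 126  [sidebar.left = main.left]
2. main.w = 228  [sidebar.w = main.w]
3. main.y = 232  [main.top = sidebar.bottom + 20]
4. main.h = 33  [main.h = 33]

main = (x=126, y=232, w=228, h=33)
violated soft preferences: 18, 19, 20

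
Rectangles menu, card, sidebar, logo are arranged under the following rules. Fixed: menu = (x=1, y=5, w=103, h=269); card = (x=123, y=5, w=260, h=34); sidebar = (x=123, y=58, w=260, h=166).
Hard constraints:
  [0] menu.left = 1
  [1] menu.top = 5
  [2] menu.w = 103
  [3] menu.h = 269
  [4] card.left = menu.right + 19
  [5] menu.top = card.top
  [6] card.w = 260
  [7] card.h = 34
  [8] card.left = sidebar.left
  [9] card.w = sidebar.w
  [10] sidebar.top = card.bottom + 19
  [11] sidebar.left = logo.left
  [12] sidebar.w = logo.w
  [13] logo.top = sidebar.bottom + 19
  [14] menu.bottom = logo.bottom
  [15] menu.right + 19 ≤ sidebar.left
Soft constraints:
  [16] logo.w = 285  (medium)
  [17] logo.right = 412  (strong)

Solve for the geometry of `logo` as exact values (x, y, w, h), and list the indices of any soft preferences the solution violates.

1. logo.x = 123  [sidebar.left = logo.left]
2. logo.w = 260  [sidebar.w = logo.w]
3. logo.y = 243  [logo.top = sidebar.bottom + 19]
4. logo.h = 31  [menu.bottom = logo.bottom]

logo = (x=123, y=243, w=260, h=31)
violated soft preferences: 16, 17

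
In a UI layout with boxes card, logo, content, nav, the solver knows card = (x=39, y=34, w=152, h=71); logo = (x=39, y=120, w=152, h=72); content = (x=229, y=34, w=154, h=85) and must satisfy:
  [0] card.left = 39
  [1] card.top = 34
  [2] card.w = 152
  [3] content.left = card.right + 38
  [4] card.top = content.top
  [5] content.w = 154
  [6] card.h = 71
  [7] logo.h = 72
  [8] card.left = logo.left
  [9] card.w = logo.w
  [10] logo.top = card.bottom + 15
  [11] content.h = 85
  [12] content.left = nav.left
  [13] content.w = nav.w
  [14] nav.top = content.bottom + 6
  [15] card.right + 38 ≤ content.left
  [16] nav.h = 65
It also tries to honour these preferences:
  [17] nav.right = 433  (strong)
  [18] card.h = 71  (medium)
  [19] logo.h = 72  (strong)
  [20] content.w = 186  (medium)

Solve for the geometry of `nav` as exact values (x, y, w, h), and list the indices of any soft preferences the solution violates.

nav = (x=229, y=125, w=154, h=65)
violated soft preferences: 17, 20

1. nav.x = 229  [content.left = nav.left]
2. nav.w = 154  [content.w = nav.w]
3. nav.y = 125  [nav.top = content.bottom + 6]
4. nav.h = 65  [nav.h = 65]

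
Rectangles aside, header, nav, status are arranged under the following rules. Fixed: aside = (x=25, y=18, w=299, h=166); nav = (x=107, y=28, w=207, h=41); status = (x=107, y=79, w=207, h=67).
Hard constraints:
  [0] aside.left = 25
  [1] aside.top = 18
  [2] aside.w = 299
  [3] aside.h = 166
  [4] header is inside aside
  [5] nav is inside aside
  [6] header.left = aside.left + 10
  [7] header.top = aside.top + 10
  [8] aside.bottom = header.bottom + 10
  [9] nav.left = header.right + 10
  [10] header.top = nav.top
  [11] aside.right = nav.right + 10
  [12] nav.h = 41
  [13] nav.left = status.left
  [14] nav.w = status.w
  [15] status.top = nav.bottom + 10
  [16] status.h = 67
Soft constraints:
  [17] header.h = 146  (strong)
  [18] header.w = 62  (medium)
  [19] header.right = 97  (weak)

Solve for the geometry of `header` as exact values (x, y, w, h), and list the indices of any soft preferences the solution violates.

header = (x=35, y=28, w=62, h=146)
violated soft preferences: none

1. header.x = 35  [header.left = aside.left + 10]
2. header.y = 28  [header.top = aside.top + 10]
3. header.h = 146  [aside.bottom = header.bottom + 10]
4. header.w = 62  [nav.left = header.right + 10]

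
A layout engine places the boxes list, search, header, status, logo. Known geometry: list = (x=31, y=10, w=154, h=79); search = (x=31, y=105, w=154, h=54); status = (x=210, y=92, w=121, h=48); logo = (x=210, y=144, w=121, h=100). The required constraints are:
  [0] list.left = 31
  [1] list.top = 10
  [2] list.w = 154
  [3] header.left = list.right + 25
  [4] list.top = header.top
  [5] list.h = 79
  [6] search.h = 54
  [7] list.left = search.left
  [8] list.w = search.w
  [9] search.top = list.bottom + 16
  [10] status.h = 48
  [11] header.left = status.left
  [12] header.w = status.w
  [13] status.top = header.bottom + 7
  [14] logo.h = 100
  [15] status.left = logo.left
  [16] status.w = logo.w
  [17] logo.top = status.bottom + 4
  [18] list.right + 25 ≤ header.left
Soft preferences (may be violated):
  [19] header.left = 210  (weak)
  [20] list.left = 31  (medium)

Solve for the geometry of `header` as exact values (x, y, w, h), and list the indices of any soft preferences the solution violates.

header = (x=210, y=10, w=121, h=75)
violated soft preferences: none

1. header.x = 210  [header.left = list.right + 25]
2. header.y = 10  [list.top = header.top]
3. header.w = 121  [header.w = status.w]
4. header.h = 75  [status.top = header.bottom + 7]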